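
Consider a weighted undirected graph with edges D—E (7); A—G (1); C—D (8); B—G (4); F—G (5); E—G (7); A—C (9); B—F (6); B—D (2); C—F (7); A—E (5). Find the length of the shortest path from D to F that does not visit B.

15

Checking several routes:
D -> C -> A -> G -> F: 8 + 9 + 1 + 5 = 23
D -> E -> A -> G -> F: 7 + 5 + 1 + 5 = 18
D -> C -> F: 8 + 7 = 15
D -> E -> A -> C -> F: 7 + 5 + 9 + 7 = 28
D -> E -> G -> F: 7 + 7 + 5 = 19
Best route has total 15.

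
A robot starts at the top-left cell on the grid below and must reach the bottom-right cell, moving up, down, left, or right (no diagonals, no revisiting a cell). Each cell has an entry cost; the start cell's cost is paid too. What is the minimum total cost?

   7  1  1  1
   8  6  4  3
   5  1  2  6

Take (0,0) (0,1) (0,2) (0,3) (1,3) (2,3) for a total of 7 + 1 + 1 + 1 + 3 + 6 = 19.

19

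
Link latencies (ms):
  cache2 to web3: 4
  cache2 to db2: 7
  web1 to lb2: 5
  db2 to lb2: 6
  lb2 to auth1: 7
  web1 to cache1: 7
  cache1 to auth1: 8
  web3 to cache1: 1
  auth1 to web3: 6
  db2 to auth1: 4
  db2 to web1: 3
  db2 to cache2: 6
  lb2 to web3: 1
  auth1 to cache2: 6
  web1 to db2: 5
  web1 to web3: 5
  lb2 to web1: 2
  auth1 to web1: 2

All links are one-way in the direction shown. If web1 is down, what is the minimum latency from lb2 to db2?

20

Paths from lb2 to db2 avoiding web1:
lb2-web3-cache1-auth1-cache2-db2: 1 + 1 + 8 + 6 + 7 = 23
lb2-auth1-cache2-db2: 7 + 6 + 7 = 20
Shortest: 20 ms.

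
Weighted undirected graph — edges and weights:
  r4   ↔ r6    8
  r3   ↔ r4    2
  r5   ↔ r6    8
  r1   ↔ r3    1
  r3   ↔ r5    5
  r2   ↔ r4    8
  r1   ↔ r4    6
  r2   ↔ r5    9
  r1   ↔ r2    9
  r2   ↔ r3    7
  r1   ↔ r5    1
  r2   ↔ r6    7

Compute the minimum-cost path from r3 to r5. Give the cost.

2

A few of the r3→r5 routes:
r3-r2-r5: 7 + 9 = 16
r3-r5: 5
r3-r1-r5: 1 + 1 = 2
r3-r4-r1-r5: 2 + 6 + 1 = 9
Shortest: 2.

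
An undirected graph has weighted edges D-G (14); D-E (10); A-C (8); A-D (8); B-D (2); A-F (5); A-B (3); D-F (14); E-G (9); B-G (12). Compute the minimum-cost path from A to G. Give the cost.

Some routes from A to G:
A → B → D → E → G: 3 + 2 + 10 + 9 = 24
A → B → G: 3 + 12 = 15
A → B → D → G: 3 + 2 + 14 = 19
A → D → B → G: 8 + 2 + 12 = 22
A → D → E → G: 8 + 10 + 9 = 27
A → D → G: 8 + 14 = 22
Best route has total 15.

15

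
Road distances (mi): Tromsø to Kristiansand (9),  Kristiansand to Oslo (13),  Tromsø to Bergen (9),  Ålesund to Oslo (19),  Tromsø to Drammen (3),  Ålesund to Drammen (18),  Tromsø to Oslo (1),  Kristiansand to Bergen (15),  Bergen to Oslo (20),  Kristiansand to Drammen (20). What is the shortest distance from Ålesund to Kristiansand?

Comparing a few candidate routes:
Ålesund-Oslo-Kristiansand: 19 + 13 = 32
Ålesund-Oslo-Tromsø-Kristiansand: 19 + 1 + 9 = 29
Ålesund-Drammen-Tromsø-Kristiansand: 18 + 3 + 9 = 30
Shortest: 29 mi.

29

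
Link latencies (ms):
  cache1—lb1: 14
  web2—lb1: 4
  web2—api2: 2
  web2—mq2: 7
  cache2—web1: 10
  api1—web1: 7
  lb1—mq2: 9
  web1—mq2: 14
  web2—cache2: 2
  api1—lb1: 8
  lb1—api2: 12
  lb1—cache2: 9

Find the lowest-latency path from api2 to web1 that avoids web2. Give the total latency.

Routes from api2 to web1 avoiding web2:
api2 -> lb1 -> cache2 -> web1: 12 + 9 + 10 = 31
api2 -> lb1 -> mq2 -> web1: 12 + 9 + 14 = 35
api2 -> lb1 -> api1 -> web1: 12 + 8 + 7 = 27
Shortest: 27 ms.

27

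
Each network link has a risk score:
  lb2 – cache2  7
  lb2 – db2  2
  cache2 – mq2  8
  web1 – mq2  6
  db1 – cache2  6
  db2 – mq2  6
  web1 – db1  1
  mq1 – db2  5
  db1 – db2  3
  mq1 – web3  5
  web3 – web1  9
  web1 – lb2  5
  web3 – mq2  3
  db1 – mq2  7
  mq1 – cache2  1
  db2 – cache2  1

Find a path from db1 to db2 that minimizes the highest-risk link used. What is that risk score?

Checking several routes:
db1 - web1 - mq2 - db2: max(1, 6, 6) = 6
db1 - db2: max(3) = 3
db1 - web1 - mq2 - web3 - mq1 - db2: max(1, 6, 3, 5, 5) = 6
db1 - web1 - lb2 - db2: max(1, 5, 2) = 5
The minimum achievable maximum is 3.

3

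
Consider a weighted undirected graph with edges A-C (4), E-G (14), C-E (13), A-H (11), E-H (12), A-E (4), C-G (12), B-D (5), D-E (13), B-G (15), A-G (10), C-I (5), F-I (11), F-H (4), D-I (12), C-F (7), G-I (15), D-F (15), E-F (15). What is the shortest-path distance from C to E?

Checking several routes:
C -> F -> H -> E: 7 + 4 + 12 = 23
C -> F -> E: 7 + 15 = 22
C -> E: 13
C -> A -> E: 4 + 4 = 8
C -> G -> E: 12 + 14 = 26
C -> G -> A -> E: 12 + 10 + 4 = 26
Best route has total 8.

8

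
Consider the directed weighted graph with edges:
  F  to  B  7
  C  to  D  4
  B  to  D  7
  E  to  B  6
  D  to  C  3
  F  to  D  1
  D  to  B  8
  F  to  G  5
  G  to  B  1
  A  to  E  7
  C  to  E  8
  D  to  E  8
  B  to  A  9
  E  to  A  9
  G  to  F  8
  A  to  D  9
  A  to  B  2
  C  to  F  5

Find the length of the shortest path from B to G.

20

Candidate routes:
B - D - C - F - G: 7 + 3 + 5 + 5 = 20
B - A - D - C - F - G: 9 + 9 + 3 + 5 + 5 = 31
Shortest: 20.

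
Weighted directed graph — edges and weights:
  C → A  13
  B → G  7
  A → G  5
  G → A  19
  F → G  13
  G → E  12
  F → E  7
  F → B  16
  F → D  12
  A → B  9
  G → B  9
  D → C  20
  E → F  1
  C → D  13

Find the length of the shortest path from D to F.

51

Paths from D to F:
D - C - A - B - G - E - F: 20 + 13 + 9 + 7 + 12 + 1 = 62
D - C - A - G - E - F: 20 + 13 + 5 + 12 + 1 = 51
The minimum is 51.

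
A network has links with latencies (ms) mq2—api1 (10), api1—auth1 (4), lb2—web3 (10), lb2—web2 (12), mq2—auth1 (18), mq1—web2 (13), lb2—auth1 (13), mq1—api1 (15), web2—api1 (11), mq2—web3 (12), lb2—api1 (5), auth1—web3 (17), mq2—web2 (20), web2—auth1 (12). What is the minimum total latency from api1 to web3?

15

Comparing a few candidate routes:
api1 → mq2 → web3: 10 + 12 = 22
api1 → lb2 → web3: 5 + 10 = 15
api1 → auth1 → lb2 → web3: 4 + 13 + 10 = 27
api1 → auth1 → web3: 4 + 17 = 21
The minimum is 15 ms.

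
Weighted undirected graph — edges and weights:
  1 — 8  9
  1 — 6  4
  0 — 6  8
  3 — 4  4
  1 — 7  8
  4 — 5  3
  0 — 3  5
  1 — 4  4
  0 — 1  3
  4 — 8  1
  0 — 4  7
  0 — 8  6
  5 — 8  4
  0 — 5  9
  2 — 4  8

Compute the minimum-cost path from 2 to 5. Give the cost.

11

A few of the 2→5 routes:
2→4→8→0→5: 8 + 1 + 6 + 9 = 24
2→4→1→0→5: 8 + 4 + 3 + 9 = 24
2→4→0→5: 8 + 7 + 9 = 24
2→4→5: 8 + 3 = 11
2→4→8→5: 8 + 1 + 4 = 13
Best route has total 11.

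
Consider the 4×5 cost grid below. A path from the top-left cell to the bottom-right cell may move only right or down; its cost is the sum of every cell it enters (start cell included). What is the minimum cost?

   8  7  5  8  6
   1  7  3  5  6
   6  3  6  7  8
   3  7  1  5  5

35

Take (0,0)→(1,0)→(2,0)→(2,1)→(2,2)→(3,2)→(3,3)→(3,4) for a total of 8 + 1 + 6 + 3 + 6 + 1 + 5 + 5 = 35.
(Top row then right column would cost 53.)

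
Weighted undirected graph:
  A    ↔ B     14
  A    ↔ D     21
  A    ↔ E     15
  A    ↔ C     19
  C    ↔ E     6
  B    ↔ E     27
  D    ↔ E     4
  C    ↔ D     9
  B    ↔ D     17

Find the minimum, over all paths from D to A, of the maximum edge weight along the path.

A few of the D→A routes:
D → E → C → A: max(4, 6, 19) = 19
D → B → A: max(17, 14) = 17
D → C → E → A: max(9, 6, 15) = 15
D → E → A: max(4, 15) = 15
D → C → A: max(9, 19) = 19
Best route has worst link 15.

15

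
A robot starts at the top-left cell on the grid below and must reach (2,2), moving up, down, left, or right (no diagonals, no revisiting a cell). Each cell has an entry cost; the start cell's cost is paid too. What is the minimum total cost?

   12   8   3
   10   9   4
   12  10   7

34

Take [0,0] → [0,1] → [0,2] → [1,2] → [2,2] for a total of 12 + 8 + 3 + 4 + 7 = 34.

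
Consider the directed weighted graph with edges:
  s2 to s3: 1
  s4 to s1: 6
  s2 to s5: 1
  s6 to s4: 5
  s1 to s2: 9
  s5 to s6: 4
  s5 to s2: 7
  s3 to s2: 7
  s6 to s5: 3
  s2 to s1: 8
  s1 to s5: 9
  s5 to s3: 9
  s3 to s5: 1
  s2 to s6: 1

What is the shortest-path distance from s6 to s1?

11

Paths from s6 to s1:
s6 → s4 → s1: 5 + 6 = 11
s6 → s5 → s3 → s2 → s1: 3 + 9 + 7 + 8 = 27
s6 → s5 → s2 → s1: 3 + 7 + 8 = 18
Shortest: 11.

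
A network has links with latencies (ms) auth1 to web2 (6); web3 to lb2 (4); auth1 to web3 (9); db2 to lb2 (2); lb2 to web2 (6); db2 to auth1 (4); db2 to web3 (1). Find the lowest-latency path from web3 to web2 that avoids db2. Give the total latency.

Routes from web3 to web2 avoiding db2:
web3 → auth1 → web2: 9 + 6 = 15
web3 → lb2 → web2: 4 + 6 = 10
The minimum is 10 ms.

10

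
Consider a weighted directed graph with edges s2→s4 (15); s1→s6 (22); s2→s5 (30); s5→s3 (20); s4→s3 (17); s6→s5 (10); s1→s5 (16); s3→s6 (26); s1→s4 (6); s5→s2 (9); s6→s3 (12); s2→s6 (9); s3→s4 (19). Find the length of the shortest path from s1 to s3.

Some routes from s1 to s3:
s1→s5→s2→s6→s3: 16 + 9 + 9 + 12 = 46
s1→s4→s3: 6 + 17 = 23
s1→s6→s5→s3: 22 + 10 + 20 = 52
s1→s5→s3: 16 + 20 = 36
s1→s6→s3: 22 + 12 = 34
Best route has total 23.

23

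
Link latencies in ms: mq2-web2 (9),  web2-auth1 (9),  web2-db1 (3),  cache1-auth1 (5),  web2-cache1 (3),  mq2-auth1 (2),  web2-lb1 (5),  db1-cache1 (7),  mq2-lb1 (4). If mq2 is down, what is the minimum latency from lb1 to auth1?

Routes from lb1 to auth1 avoiding mq2:
lb1-web2-cache1-auth1: 5 + 3 + 5 = 13
lb1-web2-db1-cache1-auth1: 5 + 3 + 7 + 5 = 20
lb1-web2-auth1: 5 + 9 = 14
The minimum is 13 ms.

13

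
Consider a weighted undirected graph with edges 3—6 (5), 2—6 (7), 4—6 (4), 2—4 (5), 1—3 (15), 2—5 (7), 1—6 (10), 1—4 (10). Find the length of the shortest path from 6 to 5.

14

Candidate routes:
6-2-5: 7 + 7 = 14
6-1-4-2-5: 10 + 10 + 5 + 7 = 32
6-4-2-5: 4 + 5 + 7 = 16
6-3-1-4-2-5: 5 + 15 + 10 + 5 + 7 = 42
Shortest: 14.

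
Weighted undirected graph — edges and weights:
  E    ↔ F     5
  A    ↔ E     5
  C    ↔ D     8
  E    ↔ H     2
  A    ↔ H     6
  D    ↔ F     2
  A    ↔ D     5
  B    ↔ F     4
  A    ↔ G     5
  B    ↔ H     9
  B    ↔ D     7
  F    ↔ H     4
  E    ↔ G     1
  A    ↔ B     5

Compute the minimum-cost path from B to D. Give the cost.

Comparing a few candidate routes:
B -> F -> D: 4 + 2 = 6
B -> H -> F -> D: 9 + 4 + 2 = 15
B -> D: 7
B -> A -> D: 5 + 5 = 10
The minimum is 6.

6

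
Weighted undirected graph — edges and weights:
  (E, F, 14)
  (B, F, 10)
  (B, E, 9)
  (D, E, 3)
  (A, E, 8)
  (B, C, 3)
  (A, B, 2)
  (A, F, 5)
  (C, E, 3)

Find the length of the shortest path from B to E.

Checking several routes:
B→E: 9
B→A→E: 2 + 8 = 10
B→A→F→E: 2 + 5 + 14 = 21
B→F→A→E: 10 + 5 + 8 = 23
B→C→E: 3 + 3 = 6
The minimum is 6.

6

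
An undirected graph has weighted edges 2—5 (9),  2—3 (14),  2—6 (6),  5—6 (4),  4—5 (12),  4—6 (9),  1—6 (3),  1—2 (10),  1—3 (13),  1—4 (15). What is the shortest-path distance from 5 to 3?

Comparing a few candidate routes:
5 -> 6 -> 1 -> 3: 4 + 3 + 13 = 20
5 -> 6 -> 2 -> 3: 4 + 6 + 14 = 24
5 -> 2 -> 6 -> 1 -> 3: 9 + 6 + 3 + 13 = 31
5 -> 2 -> 3: 9 + 14 = 23
Shortest: 20.

20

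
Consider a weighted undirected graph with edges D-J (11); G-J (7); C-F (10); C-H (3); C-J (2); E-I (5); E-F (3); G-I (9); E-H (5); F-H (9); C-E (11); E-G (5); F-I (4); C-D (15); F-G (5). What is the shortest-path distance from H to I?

Comparing a few candidate routes:
H - E - F - I: 5 + 3 + 4 = 12
H - F - I: 9 + 4 = 13
H - E - I: 5 + 5 = 10
H - F - E - I: 9 + 3 + 5 = 17
H - C - F - I: 3 + 10 + 4 = 17
The minimum is 10.

10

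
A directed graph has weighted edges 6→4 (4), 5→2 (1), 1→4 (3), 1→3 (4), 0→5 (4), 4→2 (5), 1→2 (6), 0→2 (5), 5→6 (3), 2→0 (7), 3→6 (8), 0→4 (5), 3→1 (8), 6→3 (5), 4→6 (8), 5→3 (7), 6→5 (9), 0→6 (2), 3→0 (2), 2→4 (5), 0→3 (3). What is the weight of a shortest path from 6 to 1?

13

Paths from 6 to 1:
6-5-2-0-3-1: 9 + 1 + 7 + 3 + 8 = 28
6-5-3-1: 9 + 7 + 8 = 24
6-4-2-0-5-3-1: 4 + 5 + 7 + 4 + 7 + 8 = 35
6-3-1: 5 + 8 = 13
6-4-2-0-3-1: 4 + 5 + 7 + 3 + 8 = 27
The minimum is 13.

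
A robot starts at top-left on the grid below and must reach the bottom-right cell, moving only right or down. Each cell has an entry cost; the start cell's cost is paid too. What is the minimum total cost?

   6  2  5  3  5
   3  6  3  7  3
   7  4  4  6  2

One optimal route is r0c0→r0c1→r0c2→r0c3→r0c4→r1c4→r2c4.
Its cost is 6 + 2 + 5 + 3 + 5 + 3 + 2 = 26.

26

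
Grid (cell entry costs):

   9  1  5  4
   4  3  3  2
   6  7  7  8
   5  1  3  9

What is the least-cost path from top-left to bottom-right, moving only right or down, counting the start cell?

Cheapest: r0c0→r0c1→r1c1→r2c1→r3c1→r3c2→r3c3
  9 + 1 + 3 + 7 + 1 + 3 + 9 = 33

33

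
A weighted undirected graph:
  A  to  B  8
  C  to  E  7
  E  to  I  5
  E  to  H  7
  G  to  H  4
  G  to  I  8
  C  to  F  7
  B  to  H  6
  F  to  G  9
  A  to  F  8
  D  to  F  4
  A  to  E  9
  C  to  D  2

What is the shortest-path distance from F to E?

13

Comparing a few candidate routes:
F→A→E: 8 + 9 = 17
F→C→E: 7 + 7 = 14
F→G→H→E: 9 + 4 + 7 = 20
F→D→C→E: 4 + 2 + 7 = 13
The minimum is 13.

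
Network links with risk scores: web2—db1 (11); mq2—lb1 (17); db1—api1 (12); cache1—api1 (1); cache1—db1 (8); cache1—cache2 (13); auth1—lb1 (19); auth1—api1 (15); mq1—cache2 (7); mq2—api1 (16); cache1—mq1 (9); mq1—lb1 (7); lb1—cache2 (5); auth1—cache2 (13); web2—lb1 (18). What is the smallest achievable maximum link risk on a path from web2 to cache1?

Some routes from web2 to cache1:
web2-db1-cache1: max(11, 8) = 11
web2-db1-api1-auth1-cache2-cache1: max(11, 12, 15, 13, 13) = 15
web2-db1-api1-cache1: max(11, 12, 1) = 12
Best route has worst link 11.

11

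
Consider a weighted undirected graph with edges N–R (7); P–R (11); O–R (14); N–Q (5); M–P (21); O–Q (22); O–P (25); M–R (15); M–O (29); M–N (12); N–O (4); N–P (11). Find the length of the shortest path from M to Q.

17

Checking several routes:
M→P→N→Q: 21 + 11 + 5 = 37
M→N→Q: 12 + 5 = 17
M→R→N→Q: 15 + 7 + 5 = 27
Best route has total 17.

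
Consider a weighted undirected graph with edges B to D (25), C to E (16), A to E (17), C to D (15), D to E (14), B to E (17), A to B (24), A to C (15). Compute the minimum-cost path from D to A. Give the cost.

Checking several routes:
D→E→C→A: 14 + 16 + 15 = 45
D→C→A: 15 + 15 = 30
D→C→E→A: 15 + 16 + 17 = 48
D→E→A: 14 + 17 = 31
Best route has total 30.

30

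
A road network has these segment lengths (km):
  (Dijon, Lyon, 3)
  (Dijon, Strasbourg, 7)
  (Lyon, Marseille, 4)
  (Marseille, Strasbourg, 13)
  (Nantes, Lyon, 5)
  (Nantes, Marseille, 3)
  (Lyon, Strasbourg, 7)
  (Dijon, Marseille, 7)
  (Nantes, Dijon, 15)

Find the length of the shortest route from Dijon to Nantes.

8

A few of the Dijon→Nantes routes:
Dijon-Lyon-Marseille-Nantes: 3 + 4 + 3 = 10
Dijon-Marseille-Lyon-Nantes: 7 + 4 + 5 = 16
Dijon-Marseille-Nantes: 7 + 3 = 10
Dijon-Lyon-Nantes: 3 + 5 = 8
Dijon-Nantes: 15
Shortest: 8 km.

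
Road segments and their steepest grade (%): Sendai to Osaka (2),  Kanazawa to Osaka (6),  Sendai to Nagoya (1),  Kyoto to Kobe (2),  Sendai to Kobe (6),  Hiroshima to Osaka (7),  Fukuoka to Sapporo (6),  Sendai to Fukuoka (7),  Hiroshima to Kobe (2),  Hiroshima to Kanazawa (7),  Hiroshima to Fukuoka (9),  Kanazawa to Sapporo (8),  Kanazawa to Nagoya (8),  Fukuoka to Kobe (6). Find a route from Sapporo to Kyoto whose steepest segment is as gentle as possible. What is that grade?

Some routes from Sapporo to Kyoto:
Sapporo → Fukuoka → Sendai → Osaka → Kanazawa → Hiroshima → Kobe → Kyoto: max(6, 7, 2, 6, 7, 2, 2) = 7
Sapporo → Fukuoka → Kobe → Kyoto: max(6, 6, 2) = 6
Sapporo → Fukuoka → Sendai → Kobe → Kyoto: max(6, 7, 6, 2) = 7
Sapporo → Fukuoka → Sendai → Osaka → Hiroshima → Kobe → Kyoto: max(6, 7, 2, 7, 2, 2) = 7
Best route has worst link 6%.

6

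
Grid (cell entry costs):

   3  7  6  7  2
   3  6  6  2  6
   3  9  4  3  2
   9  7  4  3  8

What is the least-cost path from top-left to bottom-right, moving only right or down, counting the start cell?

Take [0,0] -> [1,0] -> [1,1] -> [1,2] -> [1,3] -> [2,3] -> [2,4] -> [3,4] for a total of 3 + 3 + 6 + 6 + 2 + 3 + 2 + 8 = 33.
(Top row then right column would cost 41.)

33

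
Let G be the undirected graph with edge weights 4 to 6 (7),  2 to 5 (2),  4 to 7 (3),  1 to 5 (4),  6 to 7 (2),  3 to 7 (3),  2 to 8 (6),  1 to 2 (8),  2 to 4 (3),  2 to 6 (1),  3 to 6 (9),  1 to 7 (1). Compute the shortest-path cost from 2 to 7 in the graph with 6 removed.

Paths from 2 to 7 avoiding 6:
2-1-7: 8 + 1 = 9
2-5-1-7: 2 + 4 + 1 = 7
2-4-7: 3 + 3 = 6
Best route has total 6.

6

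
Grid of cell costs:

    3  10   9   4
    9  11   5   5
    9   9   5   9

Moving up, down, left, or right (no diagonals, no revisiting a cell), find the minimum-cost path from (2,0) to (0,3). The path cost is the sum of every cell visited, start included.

Best path: r2c0 r2c1 r2c2 r1c2 r1c3 r0c3
Cost: 9 + 9 + 5 + 5 + 5 + 4 = 37

37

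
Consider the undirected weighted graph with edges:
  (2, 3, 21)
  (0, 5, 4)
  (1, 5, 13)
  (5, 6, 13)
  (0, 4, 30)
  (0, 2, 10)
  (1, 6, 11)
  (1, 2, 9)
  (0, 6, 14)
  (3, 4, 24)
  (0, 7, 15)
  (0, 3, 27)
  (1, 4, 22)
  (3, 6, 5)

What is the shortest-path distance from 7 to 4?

Some routes from 7 to 4:
7 -> 0 -> 4: 15 + 30 = 45
7 -> 0 -> 2 -> 1 -> 4: 15 + 10 + 9 + 22 = 56
7 -> 0 -> 5 -> 1 -> 4: 15 + 4 + 13 + 22 = 54
Best route has total 45.

45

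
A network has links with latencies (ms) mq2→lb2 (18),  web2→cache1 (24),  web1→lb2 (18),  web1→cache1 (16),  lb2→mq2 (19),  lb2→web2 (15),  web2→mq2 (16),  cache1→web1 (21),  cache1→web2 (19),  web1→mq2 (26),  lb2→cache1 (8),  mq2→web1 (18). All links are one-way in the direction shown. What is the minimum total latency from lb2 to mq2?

19

Comparing a few candidate routes:
lb2 → cache1 → web2 → mq2: 8 + 19 + 16 = 43
lb2 → web2 → mq2: 15 + 16 = 31
lb2 → mq2: 19
Shortest: 19 ms.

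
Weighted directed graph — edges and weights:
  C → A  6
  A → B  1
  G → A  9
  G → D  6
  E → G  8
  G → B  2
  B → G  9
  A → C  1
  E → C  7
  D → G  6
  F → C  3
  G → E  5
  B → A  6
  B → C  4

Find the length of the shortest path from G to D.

6

Paths from G to D:
G - D: 6
Shortest: 6.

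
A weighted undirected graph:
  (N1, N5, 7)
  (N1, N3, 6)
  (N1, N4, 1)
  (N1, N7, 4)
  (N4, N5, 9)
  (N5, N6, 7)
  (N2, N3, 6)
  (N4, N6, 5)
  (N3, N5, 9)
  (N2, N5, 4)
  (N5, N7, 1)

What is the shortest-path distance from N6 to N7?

8

Checking several routes:
N6→N4→N5→N7: 5 + 9 + 1 = 15
N6→N4→N1→N5→N7: 5 + 1 + 7 + 1 = 14
N6→N5→N7: 7 + 1 = 8
N6→N4→N1→N7: 5 + 1 + 4 = 10
N6→N5→N1→N7: 7 + 7 + 4 = 18
Best route has total 8.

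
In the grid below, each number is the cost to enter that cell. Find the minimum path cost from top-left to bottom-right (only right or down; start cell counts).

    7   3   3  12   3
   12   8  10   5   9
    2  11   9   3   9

Path (0,0) (0,1) (0,2) (1,2) (1,3) (2,3) (2,4): 7 + 3 + 3 + 10 + 5 + 3 + 9 = 40.
For comparison, the top-then-right route costs 46.

40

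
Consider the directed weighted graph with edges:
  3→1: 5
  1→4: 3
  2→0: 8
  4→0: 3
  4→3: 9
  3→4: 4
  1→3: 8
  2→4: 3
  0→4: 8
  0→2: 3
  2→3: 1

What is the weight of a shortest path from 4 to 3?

7

Routes from 4 to 3:
4 - 0 - 2 - 3: 3 + 3 + 1 = 7
4 - 3: 9
Shortest: 7.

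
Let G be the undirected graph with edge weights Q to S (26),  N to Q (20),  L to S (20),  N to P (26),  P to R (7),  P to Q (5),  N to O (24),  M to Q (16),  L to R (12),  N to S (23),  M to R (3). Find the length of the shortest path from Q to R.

A few of the Q→R routes:
Q -> P -> R: 5 + 7 = 12
Q -> N -> P -> R: 20 + 26 + 7 = 53
Q -> M -> R: 16 + 3 = 19
The minimum is 12.

12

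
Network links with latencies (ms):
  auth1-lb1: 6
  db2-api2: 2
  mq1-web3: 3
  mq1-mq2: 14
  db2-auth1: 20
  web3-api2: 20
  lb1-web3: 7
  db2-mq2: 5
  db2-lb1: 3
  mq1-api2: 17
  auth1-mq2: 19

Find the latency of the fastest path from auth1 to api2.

Comparing a few candidate routes:
auth1-lb1-web3-mq1-api2: 6 + 7 + 3 + 17 = 33
auth1-lb1-db2-api2: 6 + 3 + 2 = 11
auth1-db2-api2: 20 + 2 = 22
auth1-mq2-db2-api2: 19 + 5 + 2 = 26
auth1-lb1-web3-api2: 6 + 7 + 20 = 33
The minimum is 11 ms.

11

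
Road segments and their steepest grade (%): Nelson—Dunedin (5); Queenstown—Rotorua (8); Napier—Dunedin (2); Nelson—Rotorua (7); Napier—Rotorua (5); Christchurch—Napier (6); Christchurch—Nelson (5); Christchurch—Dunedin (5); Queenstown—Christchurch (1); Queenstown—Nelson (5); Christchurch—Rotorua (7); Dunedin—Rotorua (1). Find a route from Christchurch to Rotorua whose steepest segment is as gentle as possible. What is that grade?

Some routes from Christchurch to Rotorua:
Christchurch-Queenstown-Nelson-Dunedin-Rotorua: max(1, 5, 5, 1) = 5
Christchurch-Queenstown-Nelson-Dunedin-Napier-Rotorua: max(1, 5, 5, 2, 5) = 5
Christchurch-Dunedin-Rotorua: max(5, 1) = 5
The minimum achievable maximum is 5%.

5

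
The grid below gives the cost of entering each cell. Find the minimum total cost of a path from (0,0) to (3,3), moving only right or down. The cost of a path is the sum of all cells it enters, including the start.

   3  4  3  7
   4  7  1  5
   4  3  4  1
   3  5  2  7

One optimal route is r0c0 → r0c1 → r0c2 → r1c2 → r2c2 → r2c3 → r3c3.
Its cost is 3 + 4 + 3 + 1 + 4 + 1 + 7 = 23.
(Top row then right column would cost 30.)

23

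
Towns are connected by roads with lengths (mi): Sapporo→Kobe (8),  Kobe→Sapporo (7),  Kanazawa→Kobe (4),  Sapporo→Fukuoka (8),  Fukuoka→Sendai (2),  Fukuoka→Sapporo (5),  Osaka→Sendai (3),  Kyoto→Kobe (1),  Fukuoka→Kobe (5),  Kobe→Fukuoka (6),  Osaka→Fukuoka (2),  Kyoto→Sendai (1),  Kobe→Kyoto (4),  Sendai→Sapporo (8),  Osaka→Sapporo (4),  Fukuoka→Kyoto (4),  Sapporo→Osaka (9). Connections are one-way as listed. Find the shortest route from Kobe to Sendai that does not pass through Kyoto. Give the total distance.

Paths from Kobe to Sendai avoiding Kyoto:
Kobe-Sapporo-Osaka-Fukuoka-Sendai: 7 + 9 + 2 + 2 = 20
Kobe-Sapporo-Fukuoka-Sendai: 7 + 8 + 2 = 17
Kobe-Sapporo-Osaka-Sendai: 7 + 9 + 3 = 19
Kobe-Fukuoka-Sendai: 6 + 2 = 8
Kobe-Fukuoka-Sapporo-Osaka-Sendai: 6 + 5 + 9 + 3 = 23
Shortest: 8 mi.

8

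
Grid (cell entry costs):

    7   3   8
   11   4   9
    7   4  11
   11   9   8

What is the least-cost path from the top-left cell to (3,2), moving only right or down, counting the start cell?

Cheapest: [0,0] -> [0,1] -> [1,1] -> [2,1] -> [3,1] -> [3,2]
  7 + 3 + 4 + 4 + 9 + 8 = 35
For comparison, the top-then-right route costs 46.

35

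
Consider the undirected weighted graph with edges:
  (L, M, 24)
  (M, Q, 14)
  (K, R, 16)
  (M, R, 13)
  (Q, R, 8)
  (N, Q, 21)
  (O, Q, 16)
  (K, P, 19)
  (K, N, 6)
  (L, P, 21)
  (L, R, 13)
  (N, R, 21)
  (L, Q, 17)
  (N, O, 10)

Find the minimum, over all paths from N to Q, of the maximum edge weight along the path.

16

Checking several routes:
N - K - R - L - Q: max(6, 16, 13, 17) = 17
N - O - Q: max(10, 16) = 16
N - K - R - M - Q: max(6, 16, 13, 14) = 16
N - K - R - Q: max(6, 16, 8) = 16
The minimum achievable maximum is 16.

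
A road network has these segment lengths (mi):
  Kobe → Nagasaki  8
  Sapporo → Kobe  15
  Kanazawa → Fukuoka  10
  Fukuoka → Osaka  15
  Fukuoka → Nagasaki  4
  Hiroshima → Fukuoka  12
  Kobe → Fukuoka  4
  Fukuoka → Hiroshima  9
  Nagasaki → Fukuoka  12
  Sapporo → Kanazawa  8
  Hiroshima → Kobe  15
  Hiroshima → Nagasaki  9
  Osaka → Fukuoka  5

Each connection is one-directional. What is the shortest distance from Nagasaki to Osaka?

27

Candidate routes:
Nagasaki → Fukuoka → Osaka: 12 + 15 = 27
Best route has total 27 mi.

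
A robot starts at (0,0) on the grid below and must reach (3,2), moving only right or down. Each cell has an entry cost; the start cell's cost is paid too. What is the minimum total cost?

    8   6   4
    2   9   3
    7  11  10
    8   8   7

Path (0,0) → (0,1) → (0,2) → (1,2) → (2,2) → (3,2): 8 + 6 + 4 + 3 + 10 + 7 = 38.

38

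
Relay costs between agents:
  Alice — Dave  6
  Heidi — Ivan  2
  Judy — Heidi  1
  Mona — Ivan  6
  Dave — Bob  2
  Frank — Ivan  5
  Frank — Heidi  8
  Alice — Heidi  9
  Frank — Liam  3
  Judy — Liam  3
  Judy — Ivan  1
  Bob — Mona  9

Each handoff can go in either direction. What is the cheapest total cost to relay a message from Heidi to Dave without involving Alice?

19

Routes from Heidi to Dave avoiding Alice:
Heidi → Judy → Ivan → Mona → Bob → Dave: 1 + 1 + 6 + 9 + 2 = 19
Heidi → Frank → Liam → Judy → Ivan → Mona → Bob → Dave: 8 + 3 + 3 + 1 + 6 + 9 + 2 = 32
Heidi → Frank → Ivan → Mona → Bob → Dave: 8 + 5 + 6 + 9 + 2 = 30
Heidi → Judy → Liam → Frank → Ivan → Mona → Bob → Dave: 1 + 3 + 3 + 5 + 6 + 9 + 2 = 29
Heidi → Ivan → Mona → Bob → Dave: 2 + 6 + 9 + 2 = 19
Shortest: 19.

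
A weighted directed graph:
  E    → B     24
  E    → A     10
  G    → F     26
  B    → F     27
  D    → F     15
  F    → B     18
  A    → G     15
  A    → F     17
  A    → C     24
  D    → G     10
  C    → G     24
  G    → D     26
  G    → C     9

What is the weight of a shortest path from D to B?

33

Candidate routes:
D→F→B: 15 + 18 = 33
D→G→F→B: 10 + 26 + 18 = 54
Shortest: 33.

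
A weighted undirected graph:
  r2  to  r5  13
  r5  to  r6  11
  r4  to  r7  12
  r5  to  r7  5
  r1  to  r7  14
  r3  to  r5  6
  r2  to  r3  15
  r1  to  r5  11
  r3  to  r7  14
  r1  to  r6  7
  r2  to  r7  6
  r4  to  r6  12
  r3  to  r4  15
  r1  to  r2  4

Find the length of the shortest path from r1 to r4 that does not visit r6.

22

Comparing a few candidate routes:
r1 - r7 - r4: 14 + 12 = 26
r1 - r5 - r7 - r4: 11 + 5 + 12 = 28
r1 - r2 - r3 - r4: 4 + 15 + 15 = 34
r1 - r2 - r5 - r7 - r4: 4 + 13 + 5 + 12 = 34
r1 - r5 - r3 - r4: 11 + 6 + 15 = 32
r1 - r2 - r7 - r4: 4 + 6 + 12 = 22
Best route has total 22.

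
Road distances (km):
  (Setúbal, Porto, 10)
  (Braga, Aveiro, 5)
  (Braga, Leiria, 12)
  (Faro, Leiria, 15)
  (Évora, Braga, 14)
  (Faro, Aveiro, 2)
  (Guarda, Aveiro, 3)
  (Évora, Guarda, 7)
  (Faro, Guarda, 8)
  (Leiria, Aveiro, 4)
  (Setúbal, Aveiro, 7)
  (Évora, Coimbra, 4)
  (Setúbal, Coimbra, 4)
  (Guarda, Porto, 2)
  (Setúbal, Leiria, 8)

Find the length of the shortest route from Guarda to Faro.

5

Checking several routes:
Guarda→Évora→Coimbra→Setúbal→Aveiro→Faro: 7 + 4 + 4 + 7 + 2 = 24
Guarda→Aveiro→Faro: 3 + 2 = 5
Guarda→Aveiro→Leiria→Faro: 3 + 4 + 15 = 22
Guarda→Porto→Setúbal→Aveiro→Faro: 2 + 10 + 7 + 2 = 21
Guarda→Faro: 8
Shortest: 5 km.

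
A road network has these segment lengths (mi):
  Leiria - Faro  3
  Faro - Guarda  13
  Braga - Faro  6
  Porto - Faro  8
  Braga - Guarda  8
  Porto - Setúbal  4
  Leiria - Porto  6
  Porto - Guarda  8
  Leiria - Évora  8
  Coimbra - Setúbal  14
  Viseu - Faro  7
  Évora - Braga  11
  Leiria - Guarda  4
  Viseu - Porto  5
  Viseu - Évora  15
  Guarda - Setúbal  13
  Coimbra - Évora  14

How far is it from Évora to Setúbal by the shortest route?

18

Some routes from Évora to Setúbal:
Évora-Leiria-Faro-Porto-Setúbal: 8 + 3 + 8 + 4 = 23
Évora-Leiria-Guarda-Porto-Setúbal: 8 + 4 + 8 + 4 = 24
Évora-Viseu-Porto-Setúbal: 15 + 5 + 4 = 24
Évora-Leiria-Porto-Setúbal: 8 + 6 + 4 = 18
The minimum is 18 mi.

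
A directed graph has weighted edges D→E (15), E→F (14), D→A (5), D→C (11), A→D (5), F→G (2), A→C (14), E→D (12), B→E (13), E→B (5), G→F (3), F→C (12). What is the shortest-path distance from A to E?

20

Paths from A to E:
A→D→E: 5 + 15 = 20
Shortest: 20.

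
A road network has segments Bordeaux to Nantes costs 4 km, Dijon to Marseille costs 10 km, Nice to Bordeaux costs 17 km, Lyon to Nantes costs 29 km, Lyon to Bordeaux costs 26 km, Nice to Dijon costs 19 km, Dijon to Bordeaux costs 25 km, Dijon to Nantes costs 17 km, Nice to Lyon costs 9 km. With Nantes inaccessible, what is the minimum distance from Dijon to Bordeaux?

Candidate routes:
Dijon - Nice - Bordeaux: 19 + 17 = 36
Dijon - Bordeaux: 25
Dijon - Nice - Lyon - Bordeaux: 19 + 9 + 26 = 54
Best route has total 25 km.

25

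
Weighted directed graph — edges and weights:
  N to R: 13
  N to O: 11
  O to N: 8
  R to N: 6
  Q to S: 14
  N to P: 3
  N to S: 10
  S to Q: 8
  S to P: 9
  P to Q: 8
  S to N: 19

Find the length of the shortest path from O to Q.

19

Paths from O to Q:
O→N→P→Q: 8 + 3 + 8 = 19
O→N→S→Q: 8 + 10 + 8 = 26
O→N→S→P→Q: 8 + 10 + 9 + 8 = 35
Best route has total 19.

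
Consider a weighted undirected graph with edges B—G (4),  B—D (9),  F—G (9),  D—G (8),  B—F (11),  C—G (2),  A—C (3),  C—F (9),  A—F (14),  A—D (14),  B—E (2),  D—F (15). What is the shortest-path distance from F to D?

Some routes from F to D:
F → D: 15
F → C → G → D: 9 + 2 + 8 = 19
F → B → D: 11 + 9 = 20
F → G → D: 9 + 8 = 17
Best route has total 15.

15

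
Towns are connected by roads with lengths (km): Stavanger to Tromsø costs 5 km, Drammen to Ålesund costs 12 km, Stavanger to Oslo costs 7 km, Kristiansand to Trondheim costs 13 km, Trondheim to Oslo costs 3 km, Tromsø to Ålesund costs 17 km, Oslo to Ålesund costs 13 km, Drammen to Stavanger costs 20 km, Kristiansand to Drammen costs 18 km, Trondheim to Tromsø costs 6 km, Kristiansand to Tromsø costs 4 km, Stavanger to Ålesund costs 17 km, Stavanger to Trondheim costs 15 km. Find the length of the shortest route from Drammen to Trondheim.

28

Some routes from Drammen to Trondheim:
Drammen → Ålesund → Oslo → Trondheim: 12 + 13 + 3 = 28
Drammen → Ålesund → Tromsø → Trondheim: 12 + 17 + 6 = 35
Drammen → Stavanger → Oslo → Trondheim: 20 + 7 + 3 = 30
Drammen → Kristiansand → Tromsø → Trondheim: 18 + 4 + 6 = 28
Drammen → Stavanger → Tromsø → Trondheim: 20 + 5 + 6 = 31
Drammen → Kristiansand → Trondheim: 18 + 13 = 31
Best route has total 28 km.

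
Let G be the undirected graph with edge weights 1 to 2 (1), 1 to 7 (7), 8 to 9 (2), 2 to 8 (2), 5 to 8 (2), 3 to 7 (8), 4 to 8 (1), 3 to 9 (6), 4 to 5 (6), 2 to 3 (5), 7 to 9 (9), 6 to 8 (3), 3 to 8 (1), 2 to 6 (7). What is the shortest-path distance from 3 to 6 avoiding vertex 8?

12

Candidate routes:
3 -> 2 -> 6: 5 + 7 = 12
3 -> 9 -> 7 -> 1 -> 2 -> 6: 6 + 9 + 7 + 1 + 7 = 30
3 -> 7 -> 1 -> 2 -> 6: 8 + 7 + 1 + 7 = 23
Best route has total 12.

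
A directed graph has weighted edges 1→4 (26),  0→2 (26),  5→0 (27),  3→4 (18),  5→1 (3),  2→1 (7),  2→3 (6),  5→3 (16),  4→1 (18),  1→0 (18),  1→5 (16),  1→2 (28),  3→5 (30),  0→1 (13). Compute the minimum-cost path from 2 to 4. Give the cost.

24

Comparing a few candidate routes:
2 -> 1 -> 4: 7 + 26 = 33
2 -> 1 -> 5 -> 3 -> 4: 7 + 16 + 16 + 18 = 57
2 -> 3 -> 5 -> 1 -> 4: 6 + 30 + 3 + 26 = 65
2 -> 3 -> 4: 6 + 18 = 24
The minimum is 24.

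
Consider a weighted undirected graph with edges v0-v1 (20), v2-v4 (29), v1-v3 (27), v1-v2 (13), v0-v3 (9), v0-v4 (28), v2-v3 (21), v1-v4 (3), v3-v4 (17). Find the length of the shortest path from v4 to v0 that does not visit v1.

Routes from v4 to v0 avoiding v1:
v4 → v3 → v0: 17 + 9 = 26
v4 → v0: 28
v4 → v2 → v3 → v0: 29 + 21 + 9 = 59
The minimum is 26.

26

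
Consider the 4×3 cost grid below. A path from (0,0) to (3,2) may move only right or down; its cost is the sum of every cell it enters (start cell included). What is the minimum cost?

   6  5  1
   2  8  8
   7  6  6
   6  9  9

35

Cheapest: (0,0) -> (0,1) -> (0,2) -> (1,2) -> (2,2) -> (3,2)
  6 + 5 + 1 + 8 + 6 + 9 = 35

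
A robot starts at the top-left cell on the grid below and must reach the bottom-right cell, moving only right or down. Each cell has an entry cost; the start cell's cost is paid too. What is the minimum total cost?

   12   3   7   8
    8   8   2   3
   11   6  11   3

Take r0c0 → r0c1 → r0c2 → r1c2 → r1c3 → r2c3 for a total of 12 + 3 + 7 + 2 + 3 + 3 = 30.
(Top row then right column would cost 36.)

30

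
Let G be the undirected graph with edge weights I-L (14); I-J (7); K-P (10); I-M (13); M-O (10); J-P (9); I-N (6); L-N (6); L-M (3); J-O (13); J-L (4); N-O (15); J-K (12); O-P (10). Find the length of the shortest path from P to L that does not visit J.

Paths from P to L avoiding J:
P - O - M - L: 10 + 10 + 3 = 23
P - O - M - I - L: 10 + 10 + 13 + 14 = 47
P - O - N - L: 10 + 15 + 6 = 31
P - O - N - I - L: 10 + 15 + 6 + 14 = 45
P - O - N - I - M - L: 10 + 15 + 6 + 13 + 3 = 47
P - O - M - I - N - L: 10 + 10 + 13 + 6 + 6 = 45
Shortest: 23.

23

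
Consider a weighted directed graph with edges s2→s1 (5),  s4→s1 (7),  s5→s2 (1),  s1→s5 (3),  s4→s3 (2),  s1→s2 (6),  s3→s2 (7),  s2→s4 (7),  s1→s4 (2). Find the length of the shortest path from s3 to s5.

15

Routes from s3 to s5:
s3 -> s2 -> s1 -> s5: 7 + 5 + 3 = 15
s3 -> s2 -> s4 -> s1 -> s5: 7 + 7 + 7 + 3 = 24
Shortest: 15.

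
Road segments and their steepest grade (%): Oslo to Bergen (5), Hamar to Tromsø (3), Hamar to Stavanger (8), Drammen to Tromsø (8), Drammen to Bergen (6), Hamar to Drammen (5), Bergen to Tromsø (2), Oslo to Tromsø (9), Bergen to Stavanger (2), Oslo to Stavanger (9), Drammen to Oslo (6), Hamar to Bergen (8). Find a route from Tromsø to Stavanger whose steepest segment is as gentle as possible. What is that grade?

Some routes from Tromsø to Stavanger:
Tromsø-Hamar-Drammen-Oslo-Bergen-Stavanger: max(3, 5, 6, 5, 2) = 6
Tromsø-Hamar-Drammen-Bergen-Stavanger: max(3, 5, 6, 2) = 6
Tromsø-Bergen-Stavanger: max(2, 2) = 2
The minimum achievable maximum is 2%.

2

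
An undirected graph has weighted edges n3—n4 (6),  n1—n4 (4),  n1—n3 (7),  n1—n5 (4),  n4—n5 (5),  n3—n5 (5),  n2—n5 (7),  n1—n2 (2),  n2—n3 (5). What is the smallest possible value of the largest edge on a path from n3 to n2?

5

Comparing a few candidate routes:
n3-n5-n1-n2: max(5, 4, 2) = 5
n3-n4-n5-n1-n2: max(6, 5, 4, 2) = 6
n3-n2: max(5) = 5
n3-n5-n4-n1-n2: max(5, 5, 4, 2) = 5
n3-n4-n1-n2: max(6, 4, 2) = 6
n3-n5-n2: max(5, 7) = 7
Smallest bottleneck: 5.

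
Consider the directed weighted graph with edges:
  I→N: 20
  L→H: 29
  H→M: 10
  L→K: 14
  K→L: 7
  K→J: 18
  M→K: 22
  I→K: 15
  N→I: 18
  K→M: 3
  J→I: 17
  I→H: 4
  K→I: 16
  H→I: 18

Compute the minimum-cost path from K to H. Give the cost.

Paths from K to H:
K-I-H: 16 + 4 = 20
K-J-I-H: 18 + 17 + 4 = 39
K-L-H: 7 + 29 = 36
Best route has total 20.

20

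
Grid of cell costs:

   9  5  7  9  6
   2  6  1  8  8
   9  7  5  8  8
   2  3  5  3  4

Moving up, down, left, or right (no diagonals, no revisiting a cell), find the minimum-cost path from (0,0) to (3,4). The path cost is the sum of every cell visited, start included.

35

Best path: (0,0) → (1,0) → (1,1) → (1,2) → (2,2) → (3,2) → (3,3) → (3,4)
Cost: 9 + 2 + 6 + 1 + 5 + 5 + 3 + 4 = 35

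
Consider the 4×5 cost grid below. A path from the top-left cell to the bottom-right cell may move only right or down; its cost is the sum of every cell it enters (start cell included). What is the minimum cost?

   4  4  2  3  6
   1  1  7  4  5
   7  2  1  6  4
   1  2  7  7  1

One optimal route is [0,0] [1,0] [1,1] [2,1] [2,2] [2,3] [2,4] [3,4].
Its cost is 4 + 1 + 1 + 2 + 1 + 6 + 4 + 1 = 20.
(Top row then right column would cost 29.)

20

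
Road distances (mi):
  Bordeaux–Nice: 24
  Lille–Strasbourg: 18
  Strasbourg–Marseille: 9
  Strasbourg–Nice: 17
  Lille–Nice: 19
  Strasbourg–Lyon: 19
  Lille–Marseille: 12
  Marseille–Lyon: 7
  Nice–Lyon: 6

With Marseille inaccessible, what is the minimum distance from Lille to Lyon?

25

Paths from Lille to Lyon avoiding Marseille:
Lille-Strasbourg-Nice-Lyon: 18 + 17 + 6 = 41
Lille-Nice-Lyon: 19 + 6 = 25
Lille-Nice-Strasbourg-Lyon: 19 + 17 + 19 = 55
Lille-Strasbourg-Lyon: 18 + 19 = 37
Shortest: 25 mi.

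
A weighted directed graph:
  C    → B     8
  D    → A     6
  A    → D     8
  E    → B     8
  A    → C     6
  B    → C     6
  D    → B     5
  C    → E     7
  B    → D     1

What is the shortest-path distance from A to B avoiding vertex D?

Routes from A to B avoiding D:
A -> C -> B: 6 + 8 = 14
A -> C -> E -> B: 6 + 7 + 8 = 21
Shortest: 14.

14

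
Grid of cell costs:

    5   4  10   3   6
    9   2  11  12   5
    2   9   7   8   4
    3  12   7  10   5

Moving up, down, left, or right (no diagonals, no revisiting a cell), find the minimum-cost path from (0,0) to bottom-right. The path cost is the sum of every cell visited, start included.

42

One optimal route is r0c0 r0c1 r0c2 r0c3 r0c4 r1c4 r2c4 r3c4.
Its cost is 5 + 4 + 10 + 3 + 6 + 5 + 4 + 5 = 42.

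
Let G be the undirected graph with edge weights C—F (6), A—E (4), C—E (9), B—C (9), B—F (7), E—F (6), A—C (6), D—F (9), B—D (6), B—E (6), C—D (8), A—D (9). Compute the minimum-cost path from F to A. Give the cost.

Comparing a few candidate routes:
F -> C -> A: 6 + 6 = 12
F -> E -> A: 6 + 4 = 10
F -> B -> E -> A: 7 + 6 + 4 = 17
F -> D -> A: 9 + 9 = 18
Best route has total 10.

10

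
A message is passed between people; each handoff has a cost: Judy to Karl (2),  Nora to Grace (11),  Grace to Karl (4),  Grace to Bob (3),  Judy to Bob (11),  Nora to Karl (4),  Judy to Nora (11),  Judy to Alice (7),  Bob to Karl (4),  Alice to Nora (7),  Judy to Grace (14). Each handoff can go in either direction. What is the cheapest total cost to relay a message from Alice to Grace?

13

Checking several routes:
Alice-Nora-Karl-Bob-Grace: 7 + 4 + 4 + 3 = 18
Alice-Nora-Grace: 7 + 11 = 18
Alice-Judy-Karl-Grace: 7 + 2 + 4 = 13
Alice-Judy-Bob-Grace: 7 + 11 + 3 = 21
Alice-Nora-Karl-Grace: 7 + 4 + 4 = 15
Alice-Judy-Karl-Bob-Grace: 7 + 2 + 4 + 3 = 16
The minimum is 13.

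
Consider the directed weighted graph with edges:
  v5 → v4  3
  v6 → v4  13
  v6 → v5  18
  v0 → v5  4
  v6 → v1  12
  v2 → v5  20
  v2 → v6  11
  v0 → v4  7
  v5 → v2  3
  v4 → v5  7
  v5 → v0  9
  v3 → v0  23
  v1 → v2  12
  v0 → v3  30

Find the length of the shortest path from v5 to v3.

Candidate routes:
v5-v0-v3: 9 + 30 = 39
Best route has total 39.

39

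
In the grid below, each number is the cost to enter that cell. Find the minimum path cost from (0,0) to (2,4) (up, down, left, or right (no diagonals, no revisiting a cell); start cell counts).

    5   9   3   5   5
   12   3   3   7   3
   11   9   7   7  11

41

Cheapest: [0,0] → [0,1] → [0,2] → [0,3] → [0,4] → [1,4] → [2,4]
  5 + 9 + 3 + 5 + 5 + 3 + 11 = 41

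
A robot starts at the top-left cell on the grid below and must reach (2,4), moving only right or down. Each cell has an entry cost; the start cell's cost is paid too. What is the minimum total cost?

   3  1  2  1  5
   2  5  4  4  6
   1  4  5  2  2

Take (0,0) → (0,1) → (0,2) → (0,3) → (1,3) → (2,3) → (2,4) for a total of 3 + 1 + 2 + 1 + 4 + 2 + 2 = 15.

15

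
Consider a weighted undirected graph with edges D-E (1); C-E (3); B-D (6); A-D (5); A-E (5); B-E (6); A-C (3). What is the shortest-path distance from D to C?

A few of the D→C routes:
D -> B -> E -> C: 6 + 6 + 3 = 15
D -> A -> E -> C: 5 + 5 + 3 = 13
D -> E -> C: 1 + 3 = 4
D -> A -> C: 5 + 3 = 8
D -> E -> A -> C: 1 + 5 + 3 = 9
Shortest: 4.

4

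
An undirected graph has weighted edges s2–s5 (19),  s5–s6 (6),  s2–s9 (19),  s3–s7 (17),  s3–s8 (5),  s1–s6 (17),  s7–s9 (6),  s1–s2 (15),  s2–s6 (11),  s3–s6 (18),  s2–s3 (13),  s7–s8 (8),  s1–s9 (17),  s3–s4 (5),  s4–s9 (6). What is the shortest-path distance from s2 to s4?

18

A few of the s2→s4 routes:
s2 -> s6 -> s3 -> s4: 11 + 18 + 5 = 34
s2 -> s3 -> s4: 13 + 5 = 18
s2 -> s9 -> s4: 19 + 6 = 25
Best route has total 18.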